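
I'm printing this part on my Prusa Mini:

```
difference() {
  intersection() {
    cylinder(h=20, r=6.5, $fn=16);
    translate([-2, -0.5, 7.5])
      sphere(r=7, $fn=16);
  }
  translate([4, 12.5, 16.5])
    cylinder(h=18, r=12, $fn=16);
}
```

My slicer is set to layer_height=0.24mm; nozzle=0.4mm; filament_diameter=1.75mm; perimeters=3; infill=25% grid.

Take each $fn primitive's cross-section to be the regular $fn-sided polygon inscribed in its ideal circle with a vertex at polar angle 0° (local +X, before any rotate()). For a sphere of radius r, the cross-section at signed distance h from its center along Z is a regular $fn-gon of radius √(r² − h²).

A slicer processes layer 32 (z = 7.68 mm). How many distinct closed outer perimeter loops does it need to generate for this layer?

1

At z = 7.68 mm: the r=6.5 cylinder gives a regular 16-gon of circumradius 6.5 (constant along its height); the sphere at (-2, -0.5): section is a regular 16-gon, circumradius = √(r²−h²) = √(7²−0.18²) = 6.998; Keeping only the common overlap: the r=7 sphere at (-2, -0.5) partially overlaps the r=6.5 cylinder; clipping to the common part keeps 111.44 mm² — 1 connected region; the cylinder at (4, 12.5) is absent (z outside [16.5, 34.5]); Subtracting the remaining from the first: none of the subtracted shapes is present at this height, so the result so far is unchanged — 1 connected region. The result has 1 disconnected region.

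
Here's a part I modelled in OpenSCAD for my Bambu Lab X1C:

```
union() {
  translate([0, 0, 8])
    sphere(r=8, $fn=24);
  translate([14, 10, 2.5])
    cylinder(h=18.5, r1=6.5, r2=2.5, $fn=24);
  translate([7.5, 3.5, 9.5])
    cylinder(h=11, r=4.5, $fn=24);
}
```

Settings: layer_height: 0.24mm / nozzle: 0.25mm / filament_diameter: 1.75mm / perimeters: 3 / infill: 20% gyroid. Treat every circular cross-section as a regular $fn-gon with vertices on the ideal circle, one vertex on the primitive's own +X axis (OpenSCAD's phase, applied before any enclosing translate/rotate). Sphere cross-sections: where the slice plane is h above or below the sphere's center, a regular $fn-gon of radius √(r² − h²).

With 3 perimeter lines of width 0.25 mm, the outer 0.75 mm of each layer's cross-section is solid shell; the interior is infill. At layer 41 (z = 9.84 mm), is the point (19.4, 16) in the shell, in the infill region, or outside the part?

outside

At z = 9.84 mm: the r=8 sphere slices to a regular 24-gon of circumradius 7.786 (√(r²−h²) with h=1.84 from center); the cone at (14, 10): at t=0.397 of its height the radius interpolates to r₁+(r₂−r₁)t = 4.913, giving a regular 24-gon of that circumradius; the r=4.5 cylinder at (7.5, 3.5) gives a regular 24-gon of circumradius 4.5 (constant along its height); Taking the union: the regions partially overlap (shared area 23.23 mm²), so overlapping operands fuse into one piece — 1 connected region. Overall, the cross-section is a single solid region. The nearest boundary edge runs (16.46, 14.25)→(17.47, 13.47); distance from the point to it = 3.18 mm. The point is not inside any of the regions above, so it lies outside the cross-section (3.18 mm from the nearest boundary).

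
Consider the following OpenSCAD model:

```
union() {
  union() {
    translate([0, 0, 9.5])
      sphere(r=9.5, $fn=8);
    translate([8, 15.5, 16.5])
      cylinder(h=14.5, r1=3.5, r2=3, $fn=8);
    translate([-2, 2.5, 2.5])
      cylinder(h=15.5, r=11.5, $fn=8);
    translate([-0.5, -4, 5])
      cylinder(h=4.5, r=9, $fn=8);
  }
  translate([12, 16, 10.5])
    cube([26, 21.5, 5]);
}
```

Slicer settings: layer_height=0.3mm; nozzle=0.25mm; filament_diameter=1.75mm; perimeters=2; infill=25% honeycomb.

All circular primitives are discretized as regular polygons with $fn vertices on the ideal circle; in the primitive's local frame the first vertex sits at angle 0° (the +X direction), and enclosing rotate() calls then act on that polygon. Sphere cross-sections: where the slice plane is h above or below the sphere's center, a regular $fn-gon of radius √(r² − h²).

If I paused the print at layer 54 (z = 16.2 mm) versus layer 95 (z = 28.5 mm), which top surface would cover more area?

Layer 54 (z = 16.2): the sphere: section is a regular 8-gon, circumradius = √(r²−h²) = √(9.5²−6.7²) = 6.735 (area = (8/2)·6.735²·sin(360°/8) = 128.30 mm²); the cone at (8, 15.5) is absent (z outside [16.5, 31]); the r=11.5 cylinder at (-2, 2.5) gives a regular 8-gon of circumradius 11.5 (constant along its height) (area = (8/2)·11.500²·sin(360°/8) = 374.06 mm²); the cylinder at (-0.5, -4) is not intersected at this z (z outside [5, 9.5]); Merging all regions: the r=9.5 sphere lies entirely inside the r=11.5 cylinder at (-2, 2.5), so the union is just the r=11.5 cylinder at (-2, 2.5) — area = 374.06 mm²; the cube at (12, 16) is not intersected at this z (z outside [10.5, 15.5]); Combining (union): only the result so far is present, so the union is just that shape — area = 374.06 mm². So its area = 374.06 mm². Layer 95 (z = 28.5): the sphere does not reach this height (|z−center|=19.000 > r=9.5); the cone at (8, 15.5) contributes a regular 8-gon of circumradius 3.086 (interpolated between r1=3.5 and r2=3 at t=0.828) (area = (8/2)·3.086²·sin(360°/8) = 26.94 mm²); the cylinder at (-2, 2.5) is absent (z outside [2.5, 18]); the cylinder at (-0.5, -4) is not intersected at this z (z outside [5, 9.5]); Taking the union: only the cone at (8, 15.5) is present, so the union is just that shape — area = 26.94 mm²; the cube at (12, 16) is not intersected at this z (z outside [10.5, 15.5]); Combining (union): only the result so far is present, so the union is just that shape — area = 26.94 mm². So its area = 26.94 mm². Layer 54 is larger (374.06 vs 26.94 mm²).

layer 54 (z = 16.2 mm)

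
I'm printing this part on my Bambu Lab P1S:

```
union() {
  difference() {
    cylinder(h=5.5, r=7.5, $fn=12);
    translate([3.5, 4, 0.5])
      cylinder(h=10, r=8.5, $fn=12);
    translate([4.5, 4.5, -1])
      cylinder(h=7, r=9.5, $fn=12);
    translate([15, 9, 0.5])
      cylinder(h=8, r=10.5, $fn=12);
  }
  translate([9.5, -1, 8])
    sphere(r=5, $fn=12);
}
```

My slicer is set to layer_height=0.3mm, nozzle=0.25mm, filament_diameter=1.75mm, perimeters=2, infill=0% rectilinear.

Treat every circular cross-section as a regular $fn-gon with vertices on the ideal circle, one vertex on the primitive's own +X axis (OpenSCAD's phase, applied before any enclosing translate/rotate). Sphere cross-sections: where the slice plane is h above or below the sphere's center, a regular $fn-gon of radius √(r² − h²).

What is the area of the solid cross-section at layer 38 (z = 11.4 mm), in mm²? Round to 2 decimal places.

At z = 11.4 mm: the cylinder does not reach this height (z outside [0, 5.5]); the cylinder at (3.5, 4) is not intersected at this z (z outside [0.5, 10.5]); the cylinder at (4.5, 4.5) does not reach this height (z outside [-1, 6]); the cylinder at (15, 9) is not intersected at this z (z outside [0.5, 8.5]); Subtracting the remaining from the first: the first operand is absent here, so nothing remains; the r=5 sphere at (9.5, -1) slices to a regular 12-gon of circumradius 3.666 (√(r²−h²) with h=3.4 from center) (area = (12/2)·3.666²·sin(360°/12) = 40.32 mm²); Combining (union): only the r=5 sphere at (9.5, -1) is present, so the union is just that shape — area = 40.32 mm². Overall, the cross-section is a single solid region. Net area = 40.32 mm².

40.32 mm²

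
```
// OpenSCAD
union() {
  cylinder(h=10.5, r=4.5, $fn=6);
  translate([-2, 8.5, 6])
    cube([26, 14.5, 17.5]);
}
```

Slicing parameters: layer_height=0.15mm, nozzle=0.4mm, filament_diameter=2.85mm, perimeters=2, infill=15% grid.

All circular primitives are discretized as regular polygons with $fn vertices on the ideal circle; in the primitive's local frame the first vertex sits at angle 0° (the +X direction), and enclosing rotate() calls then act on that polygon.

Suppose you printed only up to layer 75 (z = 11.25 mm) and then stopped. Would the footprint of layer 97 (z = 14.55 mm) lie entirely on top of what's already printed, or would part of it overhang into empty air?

Compare the two slices. At z = 11.25: the cylinder does not reach this height (z outside [0, 10.5]); the cube at (-2, 8.5) is present — its section is the full 26×14.5 rectangle (area 377.00 mm²); Combining (union): only the 26×14.5 cube at (-2, 8.5) is present, so the union is just that shape — area = 377.00 mm². At z = 14.55: the cylinder does not reach this height (z outside [0, 10.5]); the cube at (-2, 8.5) (footprint 26×14.5) is included at this height (area 377.00 mm²); Merging all regions: only the 26×14.5 cube at (-2, 8.5) is present, so the union is just that shape — area = 377.00 mm². Checking containment: the cross-section at z = 14.55 is a subset of the cross-section at z = 11.25.

entirely on top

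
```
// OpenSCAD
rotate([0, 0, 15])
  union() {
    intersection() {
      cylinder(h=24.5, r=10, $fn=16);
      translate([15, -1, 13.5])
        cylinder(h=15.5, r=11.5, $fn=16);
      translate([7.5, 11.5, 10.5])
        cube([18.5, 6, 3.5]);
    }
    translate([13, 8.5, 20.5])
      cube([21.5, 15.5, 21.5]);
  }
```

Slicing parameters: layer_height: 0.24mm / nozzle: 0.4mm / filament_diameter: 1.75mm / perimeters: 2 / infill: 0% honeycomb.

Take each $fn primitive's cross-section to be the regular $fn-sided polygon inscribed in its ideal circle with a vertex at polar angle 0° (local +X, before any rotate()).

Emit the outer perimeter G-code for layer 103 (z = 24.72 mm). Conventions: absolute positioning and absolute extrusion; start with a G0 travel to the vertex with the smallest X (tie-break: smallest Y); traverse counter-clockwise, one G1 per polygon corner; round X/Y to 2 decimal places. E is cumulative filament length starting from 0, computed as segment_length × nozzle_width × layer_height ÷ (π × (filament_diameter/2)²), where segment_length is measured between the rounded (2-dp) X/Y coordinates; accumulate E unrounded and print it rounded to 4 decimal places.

At z = 24.72 mm: the cylinder is absent (z outside [0, 24.5]); the cylinder at (15, -1): section is a regular 16-gon, circumradius r=11.5; the cube at (7.5, 11.5) is absent (z outside [10.5, 14]); Keeping only the common overlap: at least one operand is absent at this height, so nothing remains; the 21.5×15.5 cube at (13, 8.5) contributes its full rectangle; Taking the union: only the 21.5×15.5 cube at (13, 8.5) is present, so the union is just that shape — 1 connected region; (rotated 15° about Z; rotation is an isometry so areas/perimeters/island counts are preserved). The outline is a single polygon with 4 vertices. Extrusion per mm of travel: 0.4 × 0.24 / (π × 0.875²) = 0.039912. Accumulating E over each segment gives final E = 2.9527.

G0 X6.35 Y26.55 Z24.72
G1 X10.36 Y11.58 E0.6185
G1 X31.12 Y17.14 E1.4763
G1 X27.11 Y32.11 E2.0949
G1 X6.35 Y26.55 E2.9527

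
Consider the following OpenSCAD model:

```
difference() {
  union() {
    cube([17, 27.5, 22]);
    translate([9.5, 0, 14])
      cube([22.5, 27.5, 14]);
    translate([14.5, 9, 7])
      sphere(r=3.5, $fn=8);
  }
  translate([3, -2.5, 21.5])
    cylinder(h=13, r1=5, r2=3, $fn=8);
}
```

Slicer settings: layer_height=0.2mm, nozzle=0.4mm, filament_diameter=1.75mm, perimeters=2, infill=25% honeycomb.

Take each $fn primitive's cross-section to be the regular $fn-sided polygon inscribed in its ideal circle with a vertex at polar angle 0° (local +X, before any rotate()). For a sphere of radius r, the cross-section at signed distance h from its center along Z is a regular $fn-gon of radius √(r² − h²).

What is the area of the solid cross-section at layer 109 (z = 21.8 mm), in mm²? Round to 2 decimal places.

868.24 mm²

At z = 21.8 mm: the cube is present — its section is the full 17×27.5 rectangle (area 467.50 mm²); the cube at (9.5, 0) is present — its section is the full 22.5×27.5 rectangle (area 618.75 mm²); the sphere at (14.5, 9) does not reach this height (|z−center|=14.800 > r=3.5); Merging all regions: the regions partially overlap — summed areas 1086.25 mm² minus the doubly-counted overlap 206.25 mm² gives 880.00 mm² — area = 880.00 mm²; the cone at (3, -2.5) contributes a regular 8-gon of circumradius 4.954 (interpolated between r1=5 and r2=3 at t=0.023) (area = (8/2)·4.954²·sin(360°/8) = 69.41 mm²); After the difference (first − rest): starting from that combined region (880.00 mm²), the cone at (3, -2.5) partially overlaps it — only the 11.76 mm² overlap (of its 69.41 mm²) is removed, clipping the outline — area = 868.24 mm². Overall, the cross-section is a single solid region. Net area = 868.24 mm².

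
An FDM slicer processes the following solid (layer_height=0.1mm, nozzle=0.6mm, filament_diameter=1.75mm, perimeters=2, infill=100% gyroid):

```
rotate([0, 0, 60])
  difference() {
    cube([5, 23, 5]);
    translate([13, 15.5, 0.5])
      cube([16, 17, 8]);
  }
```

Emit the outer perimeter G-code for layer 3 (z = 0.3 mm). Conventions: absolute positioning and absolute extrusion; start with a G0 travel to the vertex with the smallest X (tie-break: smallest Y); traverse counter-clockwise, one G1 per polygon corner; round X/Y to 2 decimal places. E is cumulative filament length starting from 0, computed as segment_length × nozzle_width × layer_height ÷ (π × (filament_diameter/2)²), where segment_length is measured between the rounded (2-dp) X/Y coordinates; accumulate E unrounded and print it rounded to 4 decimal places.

G0 X-19.92 Y11.50 Z0.30
G1 X0.00 Y0.00 E0.5738
G1 X2.50 Y4.33 E0.6985
G1 X-17.42 Y15.83 E1.2723
G1 X-19.92 Y11.50 E1.3970

At z = 0.3 mm: the 5×23 cube contributes its full rectangle; the cube at (13, 15.5) does not reach this height (z outside [0.5, 8.5]); After the difference (first − rest): none of the subtracted shapes is present at this height, so the 5×23 cube is unchanged — 1 connected region; (rotated 60° about Z; rotation is an isometry so areas/perimeters/island counts are preserved). The outline is a single polygon with 4 vertices. Extrusion per mm of travel: 0.6 × 0.1 / (π × 0.875²) = 0.024945. Accumulating E over each segment gives final E = 1.3970.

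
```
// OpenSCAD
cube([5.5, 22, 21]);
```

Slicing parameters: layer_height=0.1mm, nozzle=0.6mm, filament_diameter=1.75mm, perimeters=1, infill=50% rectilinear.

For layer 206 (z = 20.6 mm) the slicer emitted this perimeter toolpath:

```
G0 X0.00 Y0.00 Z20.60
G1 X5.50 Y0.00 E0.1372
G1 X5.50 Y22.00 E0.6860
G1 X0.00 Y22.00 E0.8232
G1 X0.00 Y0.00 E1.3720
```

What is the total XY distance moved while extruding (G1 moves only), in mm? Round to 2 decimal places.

55.00 mm

Sum the Euclidean lengths of each G1 segment: total = 55.00 mm.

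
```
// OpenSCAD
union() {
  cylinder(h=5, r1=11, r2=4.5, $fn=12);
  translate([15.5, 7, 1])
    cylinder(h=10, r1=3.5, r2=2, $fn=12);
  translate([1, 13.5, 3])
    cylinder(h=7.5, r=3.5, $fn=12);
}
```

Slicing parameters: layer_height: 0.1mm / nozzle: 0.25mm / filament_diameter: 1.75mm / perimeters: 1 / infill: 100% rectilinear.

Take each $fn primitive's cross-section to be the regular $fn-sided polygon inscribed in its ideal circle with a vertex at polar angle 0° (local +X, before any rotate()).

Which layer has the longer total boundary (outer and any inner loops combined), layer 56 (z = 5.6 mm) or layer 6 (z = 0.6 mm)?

layer 6 (z = 0.6 mm)

Layer 56 (z = 5.6): the cone is absent (z outside [0, 5]); the cone at (15.5, 7) (r1=3.5→r2=2) has section circumradius 2.810 here — a regular 12-gon (perimeter = 2·12·2.810·sin(180°/12) = 17.45 mm); the r=3.5 cylinder at (1, 13.5) contributes a regular 12-gon of circumradius 3.5 (perimeter = 2·12·3.500·sin(180°/12) = 21.74 mm); Merging all regions: the 2 present regions are separate (no shared area or edge), so areas and boundary lengths simply add and each stays a separate island — boundary = 39.20 mm. So its perimeter = 39.20 mm. Layer 6 (z = 0.6): the cone: at t=0.120 of its height the radius interpolates to r₁+(r₂−r₁)t = 10.220, giving a regular 12-gon of that circumradius (perimeter = 2·12·10.220·sin(180°/12) = 63.48 mm); the cone at (15.5, 7) does not reach this height (z outside [1, 11]); the cylinder at (1, 13.5) is absent (z outside [3, 10.5]); Merging all regions: only the cone is present, so the union is just that shape — boundary = 63.48 mm. So its perimeter = 63.48 mm. Layer 6 is larger (63.48 vs 39.20 mm).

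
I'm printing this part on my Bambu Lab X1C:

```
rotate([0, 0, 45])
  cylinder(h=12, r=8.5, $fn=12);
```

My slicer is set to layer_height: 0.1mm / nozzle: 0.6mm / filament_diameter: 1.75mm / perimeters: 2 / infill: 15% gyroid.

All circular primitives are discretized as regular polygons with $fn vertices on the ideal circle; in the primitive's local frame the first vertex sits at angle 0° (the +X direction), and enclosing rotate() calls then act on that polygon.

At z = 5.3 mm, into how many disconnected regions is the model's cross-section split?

1

At z = 5.3 mm: the cylinder: section is a regular 12-gon, circumradius r=8.5; (whole slice rotated 45° about Z — lengths, areas and connectivity unchanged). The result has 1 disconnected region.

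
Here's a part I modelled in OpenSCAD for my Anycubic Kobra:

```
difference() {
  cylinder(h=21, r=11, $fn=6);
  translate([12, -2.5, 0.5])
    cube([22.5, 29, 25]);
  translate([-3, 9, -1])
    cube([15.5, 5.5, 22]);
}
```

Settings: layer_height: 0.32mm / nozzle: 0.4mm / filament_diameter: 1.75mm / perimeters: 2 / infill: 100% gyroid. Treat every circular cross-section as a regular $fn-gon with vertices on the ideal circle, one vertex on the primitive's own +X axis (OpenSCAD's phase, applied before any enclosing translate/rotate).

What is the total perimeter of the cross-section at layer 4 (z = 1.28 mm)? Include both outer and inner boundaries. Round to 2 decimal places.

At z = 1.28 mm: the r=11 cylinder gives a regular 6-gon of circumradius 11 (constant along its height) (perimeter = 2·6·11.000·sin(180°/6) = 66.00 mm); the cube at (12, -2.5) is present — its section is the full 22.5×29 rectangle (perimeter 103.00 mm); the cube at (-3, 9) is present — its section is the full 15.5×5.5 rectangle (perimeter 42.00 mm); Subtracting the remaining from the first: starting from the r=11 cylinder, the 22.5×29 cube at (12, -2.5) misses the remaining region (no effect); the 15.5×5.5 cube at (-3, 9) partially overlaps it — only the 4.55 mm² overlap (of its 85.25 mm²) is removed, clipping the outline — boundary = 66.22 mm. Overall, the cross-section is a single solid region. Total boundary length (outer) = 66.22 mm.

66.22 mm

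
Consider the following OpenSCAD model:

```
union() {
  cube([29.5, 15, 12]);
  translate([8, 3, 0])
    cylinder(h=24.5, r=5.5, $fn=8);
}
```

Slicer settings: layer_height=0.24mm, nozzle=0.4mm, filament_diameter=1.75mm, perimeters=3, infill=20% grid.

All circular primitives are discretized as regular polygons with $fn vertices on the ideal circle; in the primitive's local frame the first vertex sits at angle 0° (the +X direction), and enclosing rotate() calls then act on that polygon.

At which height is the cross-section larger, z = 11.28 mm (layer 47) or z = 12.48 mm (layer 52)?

layer 47 (z = 11.28 mm)

Layer 47 (z = 11.28): the cube (footprint 29.5×15) is included at this height (area 442.50 mm²); the cylinder at (8, 3): section is a regular 8-gon, circumradius r=5.5 (area = (8/2)·5.500²·sin(360°/8) = 85.56 mm²); Combining (union): the regions partially overlap — summed areas 528.06 mm² minus the doubly-counted overlap 72.05 mm² gives 456.01 mm² — area = 456.01 mm². So its area = 456.01 mm². Layer 52 (z = 12.48): the cube is absent (z outside [0, 12]); the r=5.5 cylinder at (8, 3) contributes a regular 8-gon of circumradius 5.5 (area = (8/2)·5.500²·sin(360°/8) = 85.56 mm²); Combining (union): only the r=5.5 cylinder at (8, 3) is present, so the union is just that shape — area = 85.56 mm². So its area = 85.56 mm². Layer 47 is larger (456.01 vs 85.56 mm²).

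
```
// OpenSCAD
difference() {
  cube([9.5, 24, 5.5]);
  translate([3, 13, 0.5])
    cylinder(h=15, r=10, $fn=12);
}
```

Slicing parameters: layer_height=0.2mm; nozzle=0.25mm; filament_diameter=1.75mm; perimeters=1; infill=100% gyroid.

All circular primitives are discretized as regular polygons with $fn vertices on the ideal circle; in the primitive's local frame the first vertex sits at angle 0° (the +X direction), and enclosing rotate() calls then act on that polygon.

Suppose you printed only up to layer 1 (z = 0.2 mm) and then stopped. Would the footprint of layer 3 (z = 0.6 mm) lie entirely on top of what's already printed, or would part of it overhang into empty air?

entirely on top

Compare the two slices. At z = 0.2: the cube is present — its section is the full 9.5×24 rectangle (area 228.00 mm²); the cylinder at (3, 13) does not reach this height (z outside [0.5, 15.5]); Subtracting the remaining from the first: none of the subtracted shapes is present at this height, so the 9.5×24 cube is unchanged — area = 228.00 mm². At z = 0.6: the 9.5×24 cube contributes its full rectangle (area 228.00 mm²); the r=10 cylinder at (3, 13) gives a regular 12-gon of circumradius 10 (constant along its height) (area = (12/2)·10.000²·sin(360°/12) = 300.00 mm²); Subtracting the remaining from the first: starting from the 9.5×24 cube (228.00 mm²), the r=10 cylinder at (3, 13) partially overlaps it — only the 174.62 mm² overlap (of its 300.00 mm²) is removed, clipping the outline — area = 53.38 mm². Checking containment: the cross-section at z = 0.6 is a subset of the cross-section at z = 0.2.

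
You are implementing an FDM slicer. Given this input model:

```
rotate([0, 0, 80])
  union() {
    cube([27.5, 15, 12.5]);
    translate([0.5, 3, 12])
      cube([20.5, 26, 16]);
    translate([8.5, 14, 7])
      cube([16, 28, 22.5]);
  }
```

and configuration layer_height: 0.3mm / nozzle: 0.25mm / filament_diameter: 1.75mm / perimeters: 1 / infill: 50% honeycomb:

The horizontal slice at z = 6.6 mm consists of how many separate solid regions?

At z = 6.6 mm: the cube is present — its section is the full 27.5×15 rectangle; the cube at (0.5, 3) is absent (z outside [12, 28]); the cube at (8.5, 14) does not reach this height (z outside [7, 29.5]); Combining (union): only the 27.5×15 cube is present, so the union is just that shape — 1 connected region; (rotated 80° about Z; rotation is an isometry so areas/perimeters/island counts are preserved). The result has 1 disconnected region.

1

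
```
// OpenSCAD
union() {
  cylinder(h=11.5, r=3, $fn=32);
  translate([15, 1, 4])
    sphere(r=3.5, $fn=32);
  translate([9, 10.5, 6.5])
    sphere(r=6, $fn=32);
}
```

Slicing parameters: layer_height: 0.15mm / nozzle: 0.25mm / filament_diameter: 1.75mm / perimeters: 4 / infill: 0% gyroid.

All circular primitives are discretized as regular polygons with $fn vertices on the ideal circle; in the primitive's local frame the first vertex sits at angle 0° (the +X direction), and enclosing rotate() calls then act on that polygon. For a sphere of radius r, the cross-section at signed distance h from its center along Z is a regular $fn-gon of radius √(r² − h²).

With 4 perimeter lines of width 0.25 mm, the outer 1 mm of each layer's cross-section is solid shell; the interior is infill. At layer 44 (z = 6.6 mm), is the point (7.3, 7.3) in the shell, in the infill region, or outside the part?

At z = 6.6 mm: the r=3 cylinder gives a regular 32-gon of circumradius 3 (constant along its height); the sphere at (15, 1): section is a regular 32-gon, circumradius = √(r²−h²) = √(3.5²−2.6²) = 2.343; the r=6 sphere at (9, 10.5) contributes a regular 32-gon of circumradius √(6²−0.1²) = 5.999; Taking the union: the 3 present regions are separate (no shared area or edge), so areas and boundary lengths simply add and each stays a separate island — 3 connected regions. Overall, the cross-section has 3 separate islands. The nearest boundary edge runs (6.70, 4.96)→(5.67, 5.51); distance from the point to it = 2.35 mm. (Shell/infill is judged within the island containing the point — the largest one.) The point is inside the cross-section and 2.35 mm from the nearest boundary — more than the 1 mm shell width (4 × 0.25), so it's in the infill interior.

infill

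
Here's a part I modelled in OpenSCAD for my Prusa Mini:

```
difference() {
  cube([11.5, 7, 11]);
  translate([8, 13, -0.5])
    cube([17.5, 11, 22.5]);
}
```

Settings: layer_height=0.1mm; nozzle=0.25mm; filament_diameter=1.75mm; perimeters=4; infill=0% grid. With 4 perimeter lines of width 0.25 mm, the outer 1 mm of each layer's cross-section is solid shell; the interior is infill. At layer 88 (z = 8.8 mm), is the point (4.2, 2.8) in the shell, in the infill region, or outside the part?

infill

At z = 8.8 mm: the cube (footprint 11.5×7) is included at this height; the cube at (8, 13) is present — its section is the full 17.5×11 rectangle; Subtracting the remaining from the first: starting from the 11.5×7 cube, the 17.5×11 cube at (8, 13) misses the remaining region (no effect) — 1 connected region. Overall, the cross-section is a single solid region. The nearest boundary edge runs (11.50, 0.00)→(0.00, 0.00); distance from the point to it = 2.80 mm. The point is inside the cross-section and 2.80 mm from the nearest boundary — more than the 1 mm shell width (4 × 0.25), so it's in the infill interior.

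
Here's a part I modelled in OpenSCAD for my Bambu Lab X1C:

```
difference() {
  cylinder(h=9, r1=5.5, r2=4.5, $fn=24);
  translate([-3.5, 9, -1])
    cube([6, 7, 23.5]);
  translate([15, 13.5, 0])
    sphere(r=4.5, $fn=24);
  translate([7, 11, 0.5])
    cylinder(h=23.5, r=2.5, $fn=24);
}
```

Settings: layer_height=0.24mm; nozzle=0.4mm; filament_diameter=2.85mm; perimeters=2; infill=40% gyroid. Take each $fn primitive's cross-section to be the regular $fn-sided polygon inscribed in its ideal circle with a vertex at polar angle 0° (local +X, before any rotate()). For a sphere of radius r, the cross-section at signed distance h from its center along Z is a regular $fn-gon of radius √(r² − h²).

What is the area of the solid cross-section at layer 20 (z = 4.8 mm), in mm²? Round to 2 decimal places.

At z = 4.8 mm: the cone (r1=5.5→r2=4.5) has section circumradius 4.967 here — a regular 24-gon (area = (24/2)·4.967²·sin(360°/24) = 76.61 mm²); the cube at (-3.5, 9) is present — its section is the full 6×7 rectangle (area 42.00 mm²); the sphere at (15, 13.5) is not intersected at this z (|z−center|=4.800 > r=4.5); the r=2.5 cylinder at (7, 11) gives a regular 24-gon of circumradius 2.5 (constant along its height) (area = (24/2)·2.500²·sin(360°/24) = 19.41 mm²); Subtracting the remaining from the first: starting from the cone (76.61 mm²), the 6×7 cube at (-3.5, 9) misses the remaining region (no effect); the r=2.5 cylinder at (7, 11) misses the remaining region (no effect) — area = 76.61 mm². Overall, the cross-section is a single solid region. Net area = 76.61 mm².

76.61 mm²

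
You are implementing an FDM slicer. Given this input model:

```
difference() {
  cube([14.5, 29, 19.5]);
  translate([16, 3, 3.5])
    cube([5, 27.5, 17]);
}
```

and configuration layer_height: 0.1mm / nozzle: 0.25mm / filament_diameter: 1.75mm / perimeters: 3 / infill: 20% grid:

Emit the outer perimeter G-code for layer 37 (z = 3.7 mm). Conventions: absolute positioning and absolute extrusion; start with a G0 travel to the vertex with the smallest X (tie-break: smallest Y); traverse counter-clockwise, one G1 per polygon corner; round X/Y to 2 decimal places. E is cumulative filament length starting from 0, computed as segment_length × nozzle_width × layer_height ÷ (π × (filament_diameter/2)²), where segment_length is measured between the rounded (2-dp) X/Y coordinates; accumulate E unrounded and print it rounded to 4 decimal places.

At z = 3.7 mm: the 14.5×29 cube contributes its full rectangle; the cube at (16, 3) is present — its section is the full 5×27.5 rectangle; Taking the first minus the rest: starting from the 14.5×29 cube, the 5×27.5 cube at (16, 3) misses the remaining region (no effect) — 1 connected region. The outline is a single polygon with 4 vertices. Extrusion per mm of travel: 0.25 × 0.1 / (π × 0.875²) = 0.010394. Accumulating E over each segment gives final E = 0.9043.

G0 X0.00 Y0.00 Z3.70
G1 X14.50 Y0.00 E0.1507
G1 X14.50 Y29.00 E0.4521
G1 X0.00 Y29.00 E0.6028
G1 X0.00 Y0.00 E0.9043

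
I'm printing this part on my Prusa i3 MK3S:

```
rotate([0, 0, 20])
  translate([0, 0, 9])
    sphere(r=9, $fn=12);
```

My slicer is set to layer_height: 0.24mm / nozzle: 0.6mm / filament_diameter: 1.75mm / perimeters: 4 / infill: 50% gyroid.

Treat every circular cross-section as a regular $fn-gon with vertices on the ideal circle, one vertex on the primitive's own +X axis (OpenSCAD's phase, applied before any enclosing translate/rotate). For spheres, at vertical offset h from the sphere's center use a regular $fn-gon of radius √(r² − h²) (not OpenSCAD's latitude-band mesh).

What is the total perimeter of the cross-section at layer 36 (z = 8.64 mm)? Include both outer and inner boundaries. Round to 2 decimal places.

55.86 mm

At z = 8.64 mm: the r=9 sphere contributes a regular 12-gon of circumradius √(9²−0.36²) = 8.993 (perimeter = 2·12·8.993·sin(180°/12) = 55.86 mm); (rotated 20° about Z; rotation is an isometry so areas/perimeters/island counts are preserved). Overall, the cross-section is a single solid region. Total boundary length (outer) = 55.86 mm.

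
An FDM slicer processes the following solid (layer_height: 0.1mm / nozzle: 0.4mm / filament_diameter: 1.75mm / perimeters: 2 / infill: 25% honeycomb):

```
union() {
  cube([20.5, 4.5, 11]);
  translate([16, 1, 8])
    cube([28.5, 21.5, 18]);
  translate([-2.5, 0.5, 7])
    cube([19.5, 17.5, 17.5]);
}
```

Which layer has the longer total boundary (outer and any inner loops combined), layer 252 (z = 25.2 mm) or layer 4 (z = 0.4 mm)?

layer 252 (z = 25.2 mm)

Layer 252 (z = 25.2): the cube is not intersected at this z (z outside [0, 11]); the cube at (16, 1) (footprint 28.5×21.5) is included at this height (perimeter 100.00 mm); the cube at (-2.5, 0.5) is not intersected at this z (z outside [7, 24.5]); Taking the union: only the 28.5×21.5 cube at (16, 1) is present, so the union is just that shape — boundary = 100.00 mm. So its perimeter = 100.00 mm. Layer 4 (z = 0.4): the 20.5×4.5 cube contributes its full rectangle (perimeter 50.00 mm); the cube at (16, 1) is absent (z outside [8, 26]); the cube at (-2.5, 0.5) is absent (z outside [7, 24.5]); Combining (union): only the 20.5×4.5 cube is present, so the union is just that shape — boundary = 50.00 mm. So its perimeter = 50.00 mm. Layer 252 is larger (100.00 vs 50.00 mm).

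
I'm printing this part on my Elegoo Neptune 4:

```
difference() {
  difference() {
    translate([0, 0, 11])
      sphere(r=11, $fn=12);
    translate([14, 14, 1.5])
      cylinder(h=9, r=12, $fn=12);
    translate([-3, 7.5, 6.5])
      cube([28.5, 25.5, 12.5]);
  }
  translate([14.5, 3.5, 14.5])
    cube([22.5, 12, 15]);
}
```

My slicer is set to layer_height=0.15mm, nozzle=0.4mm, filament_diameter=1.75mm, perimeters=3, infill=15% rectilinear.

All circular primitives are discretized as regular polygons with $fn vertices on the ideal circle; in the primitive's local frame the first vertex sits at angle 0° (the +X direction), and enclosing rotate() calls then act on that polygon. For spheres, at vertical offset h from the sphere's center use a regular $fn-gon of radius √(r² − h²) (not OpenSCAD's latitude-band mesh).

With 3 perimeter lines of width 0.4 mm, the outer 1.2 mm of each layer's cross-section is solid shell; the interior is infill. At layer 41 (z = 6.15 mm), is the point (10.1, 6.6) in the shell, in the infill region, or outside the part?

outside

At z = 6.15 mm: the r=11 sphere contributes a regular 12-gon of circumradius √(11²−4.85²) = 9.873; the r=12 cylinder at (14, 14) contributes a regular 12-gon of circumradius 12; the cube at (-3, 7.5) is not intersected at this z (z outside [6.5, 19]); Taking the first minus the rest: starting from the r=11 sphere, the r=12 cylinder at (14, 14) partially overlaps it — only the 8.96 mm² overlap (of its 432.00 mm²) is removed, clipping the outline — 1 connected region; the cube at (14.5, 3.5) does not reach this height (z outside [14.5, 29.5]); After the difference (first − rest): none of the subtracted shapes is present at this height, so the result so far is unchanged — 1 connected region. Overall, the cross-section is a single solid region. The nearest boundary edge runs (8.00, 3.61)→(8.98, 3.35); distance from the point to it = 3.44 mm. The point is not inside any of the regions above, so it lies outside the cross-section (3.44 mm from the nearest boundary).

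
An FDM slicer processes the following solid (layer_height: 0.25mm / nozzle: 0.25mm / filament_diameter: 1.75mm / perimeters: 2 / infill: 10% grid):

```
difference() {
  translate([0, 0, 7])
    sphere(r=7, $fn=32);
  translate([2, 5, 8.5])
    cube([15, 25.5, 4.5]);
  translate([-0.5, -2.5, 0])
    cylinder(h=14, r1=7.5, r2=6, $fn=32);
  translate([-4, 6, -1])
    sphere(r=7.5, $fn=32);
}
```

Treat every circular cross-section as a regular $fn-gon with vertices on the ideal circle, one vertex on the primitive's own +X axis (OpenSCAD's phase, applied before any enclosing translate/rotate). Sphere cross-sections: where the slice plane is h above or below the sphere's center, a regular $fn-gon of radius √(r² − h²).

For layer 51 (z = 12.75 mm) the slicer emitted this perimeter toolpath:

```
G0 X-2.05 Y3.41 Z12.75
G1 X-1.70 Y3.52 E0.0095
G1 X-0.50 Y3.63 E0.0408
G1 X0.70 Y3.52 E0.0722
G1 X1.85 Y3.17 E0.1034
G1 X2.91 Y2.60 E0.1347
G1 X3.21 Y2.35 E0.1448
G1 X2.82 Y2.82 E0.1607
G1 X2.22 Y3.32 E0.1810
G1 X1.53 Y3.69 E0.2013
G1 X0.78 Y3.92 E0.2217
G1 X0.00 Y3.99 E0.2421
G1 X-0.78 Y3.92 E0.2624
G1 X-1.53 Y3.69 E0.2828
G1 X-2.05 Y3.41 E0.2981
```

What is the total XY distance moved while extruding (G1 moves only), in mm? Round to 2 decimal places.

11.47 mm

Sum the Euclidean lengths of each G1 segment: total = 11.47 mm.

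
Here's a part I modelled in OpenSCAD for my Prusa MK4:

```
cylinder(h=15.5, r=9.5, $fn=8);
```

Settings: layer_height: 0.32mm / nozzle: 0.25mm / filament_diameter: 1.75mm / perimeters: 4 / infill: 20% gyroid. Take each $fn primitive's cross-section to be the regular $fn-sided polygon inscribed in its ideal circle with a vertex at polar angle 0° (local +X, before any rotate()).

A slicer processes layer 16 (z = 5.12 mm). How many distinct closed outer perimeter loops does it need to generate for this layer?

At z = 5.12 mm: the r=9.5 cylinder contributes a regular 8-gon of circumradius 9.5. The result has 1 disconnected region.

1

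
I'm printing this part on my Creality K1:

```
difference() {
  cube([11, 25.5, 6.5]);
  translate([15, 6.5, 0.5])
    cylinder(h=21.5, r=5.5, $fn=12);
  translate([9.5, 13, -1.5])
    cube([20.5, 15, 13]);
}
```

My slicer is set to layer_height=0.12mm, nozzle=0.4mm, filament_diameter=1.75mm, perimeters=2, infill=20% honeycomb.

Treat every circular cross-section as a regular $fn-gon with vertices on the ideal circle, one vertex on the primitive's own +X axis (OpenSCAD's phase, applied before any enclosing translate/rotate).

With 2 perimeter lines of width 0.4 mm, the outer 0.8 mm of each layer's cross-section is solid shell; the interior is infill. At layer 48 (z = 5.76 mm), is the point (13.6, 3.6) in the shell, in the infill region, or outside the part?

outside

At z = 5.76 mm: the cube (footprint 11×25.5) is included at this height; the r=5.5 cylinder at (15, 6.5) gives a regular 12-gon of circumradius 5.5 (constant along its height); the cube at (9.5, 13) (footprint 20.5×15) is included at this height; Subtracting the remaining from the first: starting from the 11×25.5 cube, the r=5.5 cylinder at (15, 6.5) partially overlaps it — only the 6.81 mm² overlap (of its 90.75 mm²) is removed, clipping the outline; the 20.5×15 cube at (9.5, 13) partially overlaps it — only the 18.75 mm² overlap (of its 307.50 mm²) is removed, clipping the outline — 1 connected region. Overall, the cross-section is a single solid region. The nearest boundary edge runs (10.24, 3.75)→(11.00, 2.99); distance from the point to it = 2.67 mm. The point is not inside any of the regions above, so it lies outside the cross-section (2.67 mm from the nearest boundary).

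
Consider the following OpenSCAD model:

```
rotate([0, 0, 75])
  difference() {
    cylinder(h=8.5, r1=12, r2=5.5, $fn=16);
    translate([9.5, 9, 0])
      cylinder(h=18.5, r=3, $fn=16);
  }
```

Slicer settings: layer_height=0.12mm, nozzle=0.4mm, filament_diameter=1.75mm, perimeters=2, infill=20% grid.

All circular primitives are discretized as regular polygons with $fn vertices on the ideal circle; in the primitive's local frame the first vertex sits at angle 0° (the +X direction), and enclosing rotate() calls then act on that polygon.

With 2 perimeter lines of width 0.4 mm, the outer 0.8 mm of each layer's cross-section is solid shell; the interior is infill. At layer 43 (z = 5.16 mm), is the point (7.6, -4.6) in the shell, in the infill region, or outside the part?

At z = 5.16 mm: the cone (r1=12→r2=5.5) has section circumradius 8.054 here — a regular 16-gon; the r=3 cylinder at (9.5, 9) contributes a regular 16-gon of circumradius 3; Taking the first minus the rest: starting from the cone, the r=3 cylinder at (9.5, 9) misses the remaining region (no effect) — 1 connected region; (whole slice rotated 75° about Z — lengths, areas and connectivity unchanged). Overall, the cross-section is a single solid region. Undo the 75° rotation: the query point maps to (-2.476, -8.532) in the un-rotated model frame. The nearest boundary edge runs (-0.00, -8.05)→(-3.08, -7.44); distance from the point to it = 0.95 mm. The point is not inside any of the regions above, so it lies outside the cross-section (0.95 mm from the nearest boundary).

outside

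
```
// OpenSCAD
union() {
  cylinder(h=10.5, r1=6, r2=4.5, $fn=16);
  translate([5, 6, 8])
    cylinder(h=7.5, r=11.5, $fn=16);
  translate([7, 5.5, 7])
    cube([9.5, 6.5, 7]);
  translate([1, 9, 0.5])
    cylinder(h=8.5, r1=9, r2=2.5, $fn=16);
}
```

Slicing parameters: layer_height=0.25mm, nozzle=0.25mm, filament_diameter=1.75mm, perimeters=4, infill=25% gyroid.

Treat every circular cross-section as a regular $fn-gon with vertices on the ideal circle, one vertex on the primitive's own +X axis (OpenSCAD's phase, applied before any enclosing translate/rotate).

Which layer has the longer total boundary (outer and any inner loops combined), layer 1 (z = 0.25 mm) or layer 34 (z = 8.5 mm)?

layer 34 (z = 8.5 mm)

Layer 1 (z = 0.25): the cone contributes a regular 16-gon of circumradius 5.964 (interpolated between r1=6 and r2=4.5 at t=0.024) (perimeter = 2·16·5.964·sin(180°/16) = 37.23 mm); the cylinder at (5, 6) does not reach this height (z outside [8, 15.5]); the cube at (7, 5.5) is absent (z outside [7, 14]); the cone at (1, 9) does not reach this height (z outside [0.5, 9]); Merging all regions: only the cone is present, so the union is just that shape — boundary = 37.23 mm. So its perimeter = 37.23 mm. Layer 34 (z = 8.5): the cone: at t=0.810 of its height the radius interpolates to r₁+(r₂−r₁)t = 4.786, giving a regular 16-gon of that circumradius (perimeter = 2·16·4.786·sin(180°/16) = 29.88 mm); the r=11.5 cylinder at (5, 6) gives a regular 16-gon of circumradius 11.5 (constant along its height) (perimeter = 2·16·11.500·sin(180°/16) = 71.79 mm); the 9.5×6.5 cube at (7, 5.5) contributes its full rectangle (perimeter 32.00 mm); the cone at (1, 9) contributes a regular 16-gon of circumradius 2.882 (interpolated between r1=9 and r2=2.5 at t=0.941) (perimeter = 2·16·2.882·sin(180°/16) = 17.99 mm); Combining (union): the regions partially overlap (shared area 146.82 mm²), so the edge portions inside another operand are dropped and the merged outline is re-measured after clipping — boundary = 74.40 mm. So its perimeter = 74.40 mm. Layer 34 is larger (74.40 vs 37.23 mm).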